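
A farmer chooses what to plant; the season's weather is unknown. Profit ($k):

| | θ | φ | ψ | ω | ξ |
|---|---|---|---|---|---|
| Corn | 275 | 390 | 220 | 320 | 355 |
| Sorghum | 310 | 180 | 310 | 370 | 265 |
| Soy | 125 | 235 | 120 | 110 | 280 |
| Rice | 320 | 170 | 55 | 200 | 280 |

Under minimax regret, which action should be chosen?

Corn

Column bests: θ=320, φ=390, ψ=310, ω=370, ξ=355.
Corn regrets: 45, 0, 90, 50, 0 → max 90
Sorghum regrets: 10, 210, 0, 0, 90 → max 210
Soy regrets: 195, 155, 190, 260, 75 → max 260
Rice regrets: 0, 220, 255, 170, 75 → max 255
Smallest max regret = 90 → Corn.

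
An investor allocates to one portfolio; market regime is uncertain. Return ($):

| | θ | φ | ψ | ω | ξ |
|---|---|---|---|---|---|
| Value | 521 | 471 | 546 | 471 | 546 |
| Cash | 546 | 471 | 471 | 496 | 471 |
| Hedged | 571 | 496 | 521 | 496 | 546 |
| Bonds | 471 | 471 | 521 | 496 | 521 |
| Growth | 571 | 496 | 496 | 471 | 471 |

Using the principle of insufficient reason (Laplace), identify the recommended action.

Hedged

Row averages: Value=511, Cash=491, Hedged=526, Bonds=496, Growth=501
Highest average = 526 → Hedged.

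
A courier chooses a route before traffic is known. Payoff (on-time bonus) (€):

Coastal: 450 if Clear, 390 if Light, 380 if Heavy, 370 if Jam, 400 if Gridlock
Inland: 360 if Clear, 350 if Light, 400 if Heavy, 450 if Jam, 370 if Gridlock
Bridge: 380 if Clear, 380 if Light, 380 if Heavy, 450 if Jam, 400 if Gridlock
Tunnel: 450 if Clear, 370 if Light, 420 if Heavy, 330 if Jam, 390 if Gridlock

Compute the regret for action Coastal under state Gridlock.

Best payoff under Gridlock is 400.
Regret = 400 − 400 = 0.

0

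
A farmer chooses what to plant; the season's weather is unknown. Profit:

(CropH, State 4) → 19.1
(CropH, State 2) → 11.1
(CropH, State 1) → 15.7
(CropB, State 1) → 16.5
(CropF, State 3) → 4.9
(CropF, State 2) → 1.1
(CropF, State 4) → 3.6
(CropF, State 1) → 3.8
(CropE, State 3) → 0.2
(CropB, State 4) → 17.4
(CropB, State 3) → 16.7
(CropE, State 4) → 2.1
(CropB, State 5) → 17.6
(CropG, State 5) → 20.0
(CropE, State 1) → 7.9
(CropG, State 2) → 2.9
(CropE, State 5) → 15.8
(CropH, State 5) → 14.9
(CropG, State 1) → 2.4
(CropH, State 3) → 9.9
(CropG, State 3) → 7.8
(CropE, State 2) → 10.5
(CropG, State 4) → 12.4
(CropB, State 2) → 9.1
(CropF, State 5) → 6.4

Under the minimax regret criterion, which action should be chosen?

CropB

Column bests: State 1=16.5, State 2=11.1, State 3=16.7, State 4=19.1, State 5=20.0.
CropH regrets: 0.8, 0.0, 6.8, 0.0, 5.1 → max 6.8
CropE regrets: 8.6, 0.6, 16.5, 17.0, 4.2 → max 17.0
CropG regrets: 14.1, 8.2, 8.9, 6.7, 0.0 → max 14.1
CropF regrets: 12.7, 10.0, 11.8, 15.5, 13.6 → max 15.5
CropB regrets: 0.0, 2.0, 0.0, 1.7, 2.4 → max 2.4
Smallest max regret = 2.4 → CropB.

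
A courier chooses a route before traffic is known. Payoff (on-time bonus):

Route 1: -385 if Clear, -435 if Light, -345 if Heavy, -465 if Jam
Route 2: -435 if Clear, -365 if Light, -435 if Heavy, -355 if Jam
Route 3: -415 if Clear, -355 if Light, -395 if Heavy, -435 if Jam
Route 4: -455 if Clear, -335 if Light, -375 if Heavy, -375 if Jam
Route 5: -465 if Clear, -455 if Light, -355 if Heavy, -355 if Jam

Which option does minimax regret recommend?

Route 4

Column bests: Clear=-385, Light=-335, Heavy=-345, Jam=-355.
Route 1 regrets: 0, 100, 0, 110 → max 110
Route 2 regrets: 50, 30, 90, 0 → max 90
Route 3 regrets: 30, 20, 50, 80 → max 80
Route 4 regrets: 70, 0, 30, 20 → max 70
Route 5 regrets: 80, 120, 10, 0 → max 120
Smallest max regret = 70 → Route 4.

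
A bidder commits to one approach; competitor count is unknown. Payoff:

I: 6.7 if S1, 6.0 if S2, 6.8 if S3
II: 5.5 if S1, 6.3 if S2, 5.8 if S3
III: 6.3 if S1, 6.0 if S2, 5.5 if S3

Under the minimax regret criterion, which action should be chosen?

I

Column bests: S1=6.7, S2=6.3, S3=6.8.
I regrets: 0.0, 0.3, 0.0 → max 0.3
II regrets: 1.2, 0.0, 1.0 → max 1.2
III regrets: 0.4, 0.3, 1.3 → max 1.3
Smallest max regret = 0.3 → I.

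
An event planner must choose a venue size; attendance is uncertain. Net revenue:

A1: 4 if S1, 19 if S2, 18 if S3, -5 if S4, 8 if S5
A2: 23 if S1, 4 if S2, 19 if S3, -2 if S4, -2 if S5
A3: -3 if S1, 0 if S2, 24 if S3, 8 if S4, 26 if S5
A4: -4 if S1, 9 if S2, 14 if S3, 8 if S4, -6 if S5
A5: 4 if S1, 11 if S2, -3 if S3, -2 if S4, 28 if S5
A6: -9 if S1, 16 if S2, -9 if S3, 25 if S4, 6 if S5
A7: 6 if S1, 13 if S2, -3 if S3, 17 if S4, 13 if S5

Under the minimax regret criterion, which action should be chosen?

A3

Column bests: S1=23, S2=19, S3=24, S4=25, S5=28.
A1 regrets: 19, 0, 6, 30, 20 → max 30
A2 regrets: 0, 15, 5, 27, 30 → max 30
A3 regrets: 26, 19, 0, 17, 2 → max 26
A4 regrets: 27, 10, 10, 17, 34 → max 34
A5 regrets: 19, 8, 27, 27, 0 → max 27
A6 regrets: 32, 3, 33, 0, 22 → max 33
A7 regrets: 17, 6, 27, 8, 15 → max 27
Smallest max regret = 26 → A3.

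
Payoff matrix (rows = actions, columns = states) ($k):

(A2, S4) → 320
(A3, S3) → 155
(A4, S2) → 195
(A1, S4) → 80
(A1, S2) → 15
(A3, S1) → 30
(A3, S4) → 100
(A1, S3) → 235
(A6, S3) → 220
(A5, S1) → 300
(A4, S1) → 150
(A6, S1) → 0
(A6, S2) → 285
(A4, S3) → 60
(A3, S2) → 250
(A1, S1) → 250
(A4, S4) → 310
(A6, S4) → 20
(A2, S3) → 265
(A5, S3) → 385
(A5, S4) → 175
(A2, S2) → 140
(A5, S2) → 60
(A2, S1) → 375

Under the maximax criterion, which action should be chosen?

A5

Row maxima: A1=250, A2=375, A3=250, A4=310, A5=385, A6=285
Best best-case = 385 → A5.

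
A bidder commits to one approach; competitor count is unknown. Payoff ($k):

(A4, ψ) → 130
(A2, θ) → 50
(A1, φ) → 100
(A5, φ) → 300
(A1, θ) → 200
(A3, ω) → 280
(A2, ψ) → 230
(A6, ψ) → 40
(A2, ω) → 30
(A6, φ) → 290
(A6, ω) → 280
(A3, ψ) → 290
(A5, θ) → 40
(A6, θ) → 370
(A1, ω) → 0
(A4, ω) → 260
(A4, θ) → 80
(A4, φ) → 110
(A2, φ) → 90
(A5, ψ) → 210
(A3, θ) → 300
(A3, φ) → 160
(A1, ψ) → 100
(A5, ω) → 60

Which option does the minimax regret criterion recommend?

A3

Column bests: θ=370, φ=300, ψ=290, ω=280.
A1 regrets: 170, 200, 190, 280 → max 280
A2 regrets: 320, 210, 60, 250 → max 320
A3 regrets: 70, 140, 0, 0 → max 140
A4 regrets: 290, 190, 160, 20 → max 290
A5 regrets: 330, 0, 80, 220 → max 330
A6 regrets: 0, 10, 250, 0 → max 250
Smallest max regret = 140 → A3.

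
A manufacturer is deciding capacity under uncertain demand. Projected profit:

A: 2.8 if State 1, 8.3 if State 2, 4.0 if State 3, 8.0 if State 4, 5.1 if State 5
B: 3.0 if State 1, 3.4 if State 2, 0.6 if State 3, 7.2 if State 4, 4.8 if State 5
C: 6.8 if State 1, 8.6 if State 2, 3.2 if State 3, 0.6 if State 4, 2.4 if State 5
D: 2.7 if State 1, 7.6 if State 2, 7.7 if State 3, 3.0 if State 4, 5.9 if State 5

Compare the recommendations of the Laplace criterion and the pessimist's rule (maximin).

Row averages: A=5.64, B=3.8, C=4.32, D=5.38
Highest average = 5.64 → A.
Row minima: A=2.8, B=0.6, C=0.6, D=2.7
Best worst-case = 2.8 → A.

laplace → A; maximin → A (agree)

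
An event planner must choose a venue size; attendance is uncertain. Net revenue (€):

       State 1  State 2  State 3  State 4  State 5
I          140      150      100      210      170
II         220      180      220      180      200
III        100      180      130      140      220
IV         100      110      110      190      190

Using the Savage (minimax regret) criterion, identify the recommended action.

Column bests: State 1=220, State 2=180, State 3=220, State 4=210, State 5=220.
I regrets: 80, 30, 120, 0, 50 → max 120
II regrets: 0, 0, 0, 30, 20 → max 30
III regrets: 120, 0, 90, 70, 0 → max 120
IV regrets: 120, 70, 110, 20, 30 → max 120
Smallest max regret = 30 → II.

II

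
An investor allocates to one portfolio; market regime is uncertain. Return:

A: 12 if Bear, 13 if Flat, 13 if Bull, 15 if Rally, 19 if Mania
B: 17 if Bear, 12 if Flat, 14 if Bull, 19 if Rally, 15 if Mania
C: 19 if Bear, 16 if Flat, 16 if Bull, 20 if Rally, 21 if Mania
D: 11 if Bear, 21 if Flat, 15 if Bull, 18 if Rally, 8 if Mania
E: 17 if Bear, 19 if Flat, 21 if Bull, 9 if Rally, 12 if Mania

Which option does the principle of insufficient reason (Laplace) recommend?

C

Row averages: A=14.4, B=15.4, C=18.4, D=14.6, E=15.6
Highest average = 18.4 → C.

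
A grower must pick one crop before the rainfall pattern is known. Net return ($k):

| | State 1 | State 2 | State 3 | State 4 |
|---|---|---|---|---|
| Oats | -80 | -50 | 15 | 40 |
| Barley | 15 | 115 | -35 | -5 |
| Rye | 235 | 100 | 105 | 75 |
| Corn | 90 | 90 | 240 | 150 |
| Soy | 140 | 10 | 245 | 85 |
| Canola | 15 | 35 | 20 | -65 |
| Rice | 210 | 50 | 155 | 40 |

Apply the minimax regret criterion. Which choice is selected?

Column bests: State 1=235, State 2=115, State 3=245, State 4=150.
Oats regrets: 315, 165, 230, 110 → max 315
Barley regrets: 220, 0, 280, 155 → max 280
Rye regrets: 0, 15, 140, 75 → max 140
Corn regrets: 145, 25, 5, 0 → max 145
Soy regrets: 95, 105, 0, 65 → max 105
Canola regrets: 220, 80, 225, 215 → max 225
Rice regrets: 25, 65, 90, 110 → max 110
Smallest max regret = 105 → Soy.

Soy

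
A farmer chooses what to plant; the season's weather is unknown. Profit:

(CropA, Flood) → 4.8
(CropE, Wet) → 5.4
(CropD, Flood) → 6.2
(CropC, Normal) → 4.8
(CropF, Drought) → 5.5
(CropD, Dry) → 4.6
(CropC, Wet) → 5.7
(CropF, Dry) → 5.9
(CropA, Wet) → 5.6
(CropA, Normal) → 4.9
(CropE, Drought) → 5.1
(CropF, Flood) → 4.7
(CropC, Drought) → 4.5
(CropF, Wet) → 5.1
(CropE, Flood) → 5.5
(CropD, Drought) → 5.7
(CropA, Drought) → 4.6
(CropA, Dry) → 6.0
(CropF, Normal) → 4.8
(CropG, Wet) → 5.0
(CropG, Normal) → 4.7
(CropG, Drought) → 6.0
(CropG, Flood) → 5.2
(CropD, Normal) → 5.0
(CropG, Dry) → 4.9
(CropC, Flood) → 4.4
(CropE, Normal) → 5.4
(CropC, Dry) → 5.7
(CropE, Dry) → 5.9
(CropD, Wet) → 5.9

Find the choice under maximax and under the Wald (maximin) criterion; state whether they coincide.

maximax → CropD; maximin → CropE (disagree)

Row maxima: CropD=6.2, CropC=5.7, CropE=5.9, CropA=6.0, CropF=5.9, CropG=6.0
Best best-case = 6.2 → CropD.
Row minima: CropD=4.6, CropC=4.4, CropE=5.1, CropA=4.6, CropF=4.7, CropG=4.7
Best worst-case = 5.1 → CropE.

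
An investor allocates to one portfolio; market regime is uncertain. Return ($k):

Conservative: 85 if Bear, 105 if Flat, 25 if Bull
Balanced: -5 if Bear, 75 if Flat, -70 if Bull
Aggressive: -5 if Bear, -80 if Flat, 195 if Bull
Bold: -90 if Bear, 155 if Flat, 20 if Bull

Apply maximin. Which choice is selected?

Row minima: Conservative=25, Balanced=-70, Aggressive=-80, Bold=-90
Best worst-case = 25 → Conservative.

Conservative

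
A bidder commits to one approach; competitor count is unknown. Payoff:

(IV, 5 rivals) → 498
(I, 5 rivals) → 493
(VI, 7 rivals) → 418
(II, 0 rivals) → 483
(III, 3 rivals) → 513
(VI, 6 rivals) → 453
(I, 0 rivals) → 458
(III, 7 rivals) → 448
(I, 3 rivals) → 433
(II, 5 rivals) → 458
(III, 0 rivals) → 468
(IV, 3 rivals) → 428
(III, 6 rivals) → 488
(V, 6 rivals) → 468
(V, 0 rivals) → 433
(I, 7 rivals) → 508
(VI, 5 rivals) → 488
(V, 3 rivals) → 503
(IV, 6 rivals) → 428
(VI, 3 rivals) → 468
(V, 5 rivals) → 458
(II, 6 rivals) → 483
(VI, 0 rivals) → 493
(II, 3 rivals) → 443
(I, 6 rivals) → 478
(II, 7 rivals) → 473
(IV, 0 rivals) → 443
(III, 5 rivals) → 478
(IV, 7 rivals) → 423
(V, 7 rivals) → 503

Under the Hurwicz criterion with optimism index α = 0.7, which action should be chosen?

I: 0.7·508 + 0.3·433 = 485.5
II: 0.7·483 + 0.3·443 = 471
III: 0.7·513 + 0.3·448 = 493.5
IV: 0.7·498 + 0.3·423 = 475.5
V: 0.7·503 + 0.3·433 = 482
VI: 0.7·493 + 0.3·418 = 470.5
Highest Hurwicz score = 493.5 → III.

III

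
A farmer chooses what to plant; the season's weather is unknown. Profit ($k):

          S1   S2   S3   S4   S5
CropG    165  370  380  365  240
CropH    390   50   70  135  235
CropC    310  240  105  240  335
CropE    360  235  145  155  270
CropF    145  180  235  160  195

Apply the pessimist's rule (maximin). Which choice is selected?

Row minima: CropG=165, CropH=50, CropC=105, CropE=145, CropF=145
Best worst-case = 165 → CropG.

CropG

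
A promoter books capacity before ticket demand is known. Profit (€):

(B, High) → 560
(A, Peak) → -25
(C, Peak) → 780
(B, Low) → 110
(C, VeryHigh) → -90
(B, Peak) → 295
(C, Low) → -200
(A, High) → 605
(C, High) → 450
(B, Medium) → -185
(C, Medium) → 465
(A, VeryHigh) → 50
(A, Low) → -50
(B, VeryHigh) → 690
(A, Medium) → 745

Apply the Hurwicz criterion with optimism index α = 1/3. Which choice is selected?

A: 1/3·745 + 2/3·(-50) = 215
B: 1/3·690 + 2/3·(-185) = 320/3
C: 1/3·780 + 2/3·(-200) = 380/3
Highest Hurwicz score = 215 → A.

A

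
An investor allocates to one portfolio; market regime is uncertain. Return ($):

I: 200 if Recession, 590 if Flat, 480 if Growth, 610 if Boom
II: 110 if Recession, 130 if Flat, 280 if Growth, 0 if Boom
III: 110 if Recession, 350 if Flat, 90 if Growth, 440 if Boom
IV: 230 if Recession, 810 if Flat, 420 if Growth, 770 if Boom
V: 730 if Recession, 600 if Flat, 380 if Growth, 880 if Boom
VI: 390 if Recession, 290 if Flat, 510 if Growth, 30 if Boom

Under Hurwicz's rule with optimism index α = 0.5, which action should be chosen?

V

I: 0.5·610 + 0.5·200 = 405
II: 0.5·280 + 0.5·0 = 140
III: 0.5·440 + 0.5·90 = 265
IV: 0.5·810 + 0.5·230 = 520
V: 0.5·880 + 0.5·380 = 630
VI: 0.5·510 + 0.5·30 = 270
Highest Hurwicz score = 630 → V.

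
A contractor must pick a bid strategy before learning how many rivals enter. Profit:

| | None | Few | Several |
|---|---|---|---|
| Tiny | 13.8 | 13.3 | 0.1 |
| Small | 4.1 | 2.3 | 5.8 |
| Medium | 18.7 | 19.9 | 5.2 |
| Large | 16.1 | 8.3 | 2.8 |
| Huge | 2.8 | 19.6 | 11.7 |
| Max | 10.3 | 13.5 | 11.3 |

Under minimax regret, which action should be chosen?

Column bests: None=18.7, Few=19.9, Several=11.7.
Tiny regrets: 4.9, 6.6, 11.6 → max 11.6
Small regrets: 14.6, 17.6, 5.9 → max 17.6
Medium regrets: 0.0, 0.0, 6.5 → max 6.5
Large regrets: 2.6, 11.6, 8.9 → max 11.6
Huge regrets: 15.9, 0.3, 0.0 → max 15.9
Max regrets: 8.4, 6.4, 0.4 → max 8.4
Smallest max regret = 6.5 → Medium.

Medium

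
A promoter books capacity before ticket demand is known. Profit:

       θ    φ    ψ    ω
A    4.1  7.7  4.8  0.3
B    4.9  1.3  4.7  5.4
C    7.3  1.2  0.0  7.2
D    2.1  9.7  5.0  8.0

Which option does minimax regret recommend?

Column bests: θ=7.3, φ=9.7, ψ=5.0, ω=8.0.
A regrets: 3.2, 2.0, 0.2, 7.7 → max 7.7
B regrets: 2.4, 8.4, 0.3, 2.6 → max 8.4
C regrets: 0.0, 8.5, 5.0, 0.8 → max 8.5
D regrets: 5.2, 0.0, 0.0, 0.0 → max 5.2
Smallest max regret = 5.2 → D.

D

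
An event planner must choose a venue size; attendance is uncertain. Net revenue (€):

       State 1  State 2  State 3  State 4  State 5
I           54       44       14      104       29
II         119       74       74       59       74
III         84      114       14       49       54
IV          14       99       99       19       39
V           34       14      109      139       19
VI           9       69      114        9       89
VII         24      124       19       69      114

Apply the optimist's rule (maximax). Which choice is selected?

Row maxima: I=104, II=119, III=114, IV=99, V=139, VI=114, VII=124
Best best-case = 139 → V.

V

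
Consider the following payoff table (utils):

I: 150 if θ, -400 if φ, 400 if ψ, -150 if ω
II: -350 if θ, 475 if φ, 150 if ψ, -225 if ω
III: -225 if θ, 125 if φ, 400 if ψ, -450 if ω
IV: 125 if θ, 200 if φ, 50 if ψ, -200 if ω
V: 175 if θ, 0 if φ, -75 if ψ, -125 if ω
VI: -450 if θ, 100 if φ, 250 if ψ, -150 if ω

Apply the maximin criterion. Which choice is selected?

Row minima: I=-400, II=-350, III=-450, IV=-200, V=-125, VI=-450
Best worst-case = -125 → V.

V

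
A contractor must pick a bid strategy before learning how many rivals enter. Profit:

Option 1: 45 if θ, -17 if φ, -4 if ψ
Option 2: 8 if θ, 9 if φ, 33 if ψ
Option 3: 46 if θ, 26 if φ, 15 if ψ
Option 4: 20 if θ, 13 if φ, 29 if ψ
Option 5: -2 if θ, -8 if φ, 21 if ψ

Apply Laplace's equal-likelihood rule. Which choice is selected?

Row averages: Option 1=8, Option 2=50/3, Option 3=29, Option 4=62/3, Option 5=11/3
Highest average = 29 → Option 3.

Option 3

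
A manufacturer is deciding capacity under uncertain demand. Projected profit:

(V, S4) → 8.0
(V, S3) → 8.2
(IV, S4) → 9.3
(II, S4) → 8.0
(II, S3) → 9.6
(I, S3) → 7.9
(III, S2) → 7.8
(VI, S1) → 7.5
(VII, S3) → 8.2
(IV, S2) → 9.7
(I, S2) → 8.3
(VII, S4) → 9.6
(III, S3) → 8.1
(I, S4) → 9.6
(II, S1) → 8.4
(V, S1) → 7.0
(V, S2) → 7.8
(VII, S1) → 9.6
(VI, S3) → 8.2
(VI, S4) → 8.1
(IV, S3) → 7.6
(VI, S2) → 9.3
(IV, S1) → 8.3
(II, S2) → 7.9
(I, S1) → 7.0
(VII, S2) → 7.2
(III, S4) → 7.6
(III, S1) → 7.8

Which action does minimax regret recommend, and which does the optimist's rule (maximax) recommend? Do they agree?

Column bests: S1=9.6, S2=9.7, S3=9.6, S4=9.6.
I regrets: 2.6, 1.4, 1.7, 0.0 → max 2.6
II regrets: 1.2, 1.8, 0.0, 1.6 → max 1.8
III regrets: 1.8, 1.9, 1.5, 2.0 → max 2.0
IV regrets: 1.3, 0.0, 2.0, 0.3 → max 2.0
V regrets: 2.6, 1.9, 1.4, 1.6 → max 2.6
VI regrets: 2.1, 0.4, 1.4, 1.5 → max 2.1
VII regrets: 0.0, 2.5, 1.4, 0.0 → max 2.5
Smallest max regret = 1.8 → II.
Row maxima: I=9.6, II=9.6, III=8.1, IV=9.7, V=8.2, VI=9.3, VII=9.6
Best best-case = 9.7 → IV.

minimax regret → II; maximax → IV (disagree)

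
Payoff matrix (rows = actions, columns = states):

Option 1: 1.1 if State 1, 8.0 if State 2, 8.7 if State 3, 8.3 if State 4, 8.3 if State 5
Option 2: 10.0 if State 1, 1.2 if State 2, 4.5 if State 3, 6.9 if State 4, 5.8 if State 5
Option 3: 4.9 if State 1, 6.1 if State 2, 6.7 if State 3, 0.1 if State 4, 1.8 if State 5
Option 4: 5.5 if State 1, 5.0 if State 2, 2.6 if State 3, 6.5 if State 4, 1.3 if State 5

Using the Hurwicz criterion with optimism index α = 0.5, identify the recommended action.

Option 2

Option 1: 0.5·8.7 + 0.5·1.1 = 4.9
Option 2: 0.5·10.0 + 0.5·1.2 = 5.6
Option 3: 0.5·6.7 + 0.5·0.1 = 3.4
Option 4: 0.5·6.5 + 0.5·1.3 = 3.9
Highest Hurwicz score = 5.6 → Option 2.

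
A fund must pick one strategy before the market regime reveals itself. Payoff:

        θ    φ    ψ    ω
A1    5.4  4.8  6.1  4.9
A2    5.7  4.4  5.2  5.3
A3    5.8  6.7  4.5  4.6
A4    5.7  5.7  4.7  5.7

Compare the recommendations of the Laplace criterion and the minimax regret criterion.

Row averages: A1=5.3, A2=5.15, A3=5.4, A4=5.45
Highest average = 5.45 → A4.
Column bests: θ=5.8, φ=6.7, ψ=6.1, ω=5.7.
A1 regrets: 0.4, 1.9, 0.0, 0.8 → max 1.9
A2 regrets: 0.1, 2.3, 0.9, 0.4 → max 2.3
A3 regrets: 0.0, 0.0, 1.6, 1.1 → max 1.6
A4 regrets: 0.1, 1.0, 1.4, 0.0 → max 1.4
Smallest max regret = 1.4 → A4.

laplace → A4; minimax regret → A4 (agree)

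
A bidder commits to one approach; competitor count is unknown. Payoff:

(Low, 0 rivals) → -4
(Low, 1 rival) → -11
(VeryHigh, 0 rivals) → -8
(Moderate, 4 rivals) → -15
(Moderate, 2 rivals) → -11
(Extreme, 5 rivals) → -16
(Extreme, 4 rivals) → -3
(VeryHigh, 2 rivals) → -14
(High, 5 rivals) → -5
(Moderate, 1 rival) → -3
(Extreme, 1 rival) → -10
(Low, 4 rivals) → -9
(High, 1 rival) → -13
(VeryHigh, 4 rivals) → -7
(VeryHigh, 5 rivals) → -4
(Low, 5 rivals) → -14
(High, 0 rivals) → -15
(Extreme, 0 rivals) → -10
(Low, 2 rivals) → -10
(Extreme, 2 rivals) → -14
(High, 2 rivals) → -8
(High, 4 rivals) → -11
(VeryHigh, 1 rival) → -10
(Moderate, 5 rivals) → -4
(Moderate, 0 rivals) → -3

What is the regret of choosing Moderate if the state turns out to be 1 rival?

Best payoff under 1 rival is -3.
Regret = -3 − (-3) = 0.

0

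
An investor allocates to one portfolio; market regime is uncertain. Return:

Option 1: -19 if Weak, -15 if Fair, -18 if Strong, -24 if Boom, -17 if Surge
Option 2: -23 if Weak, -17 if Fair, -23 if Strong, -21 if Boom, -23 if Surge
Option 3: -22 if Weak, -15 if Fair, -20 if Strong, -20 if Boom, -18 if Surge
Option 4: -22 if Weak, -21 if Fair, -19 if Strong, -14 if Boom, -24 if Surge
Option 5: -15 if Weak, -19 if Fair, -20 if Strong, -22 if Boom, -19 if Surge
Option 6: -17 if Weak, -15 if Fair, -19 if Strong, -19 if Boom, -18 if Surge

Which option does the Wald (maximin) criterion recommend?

Row minima: Option 1=-24, Option 2=-23, Option 3=-22, Option 4=-24, Option 5=-22, Option 6=-19
Best worst-case = -19 → Option 6.

Option 6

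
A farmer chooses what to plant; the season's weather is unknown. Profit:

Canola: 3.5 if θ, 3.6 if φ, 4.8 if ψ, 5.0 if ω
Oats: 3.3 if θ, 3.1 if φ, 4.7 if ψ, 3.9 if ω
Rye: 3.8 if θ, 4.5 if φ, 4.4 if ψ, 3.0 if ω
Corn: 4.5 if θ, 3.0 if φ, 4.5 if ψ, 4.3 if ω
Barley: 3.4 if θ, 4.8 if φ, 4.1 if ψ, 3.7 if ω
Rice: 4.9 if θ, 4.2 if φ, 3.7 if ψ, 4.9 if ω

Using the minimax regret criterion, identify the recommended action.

Rice

Column bests: θ=4.9, φ=4.8, ψ=4.8, ω=5.0.
Canola regrets: 1.4, 1.2, 0.0, 0.0 → max 1.4
Oats regrets: 1.6, 1.7, 0.1, 1.1 → max 1.7
Rye regrets: 1.1, 0.3, 0.4, 2.0 → max 2.0
Corn regrets: 0.4, 1.8, 0.3, 0.7 → max 1.8
Barley regrets: 1.5, 0.0, 0.7, 1.3 → max 1.5
Rice regrets: 0.0, 0.6, 1.1, 0.1 → max 1.1
Smallest max regret = 1.1 → Rice.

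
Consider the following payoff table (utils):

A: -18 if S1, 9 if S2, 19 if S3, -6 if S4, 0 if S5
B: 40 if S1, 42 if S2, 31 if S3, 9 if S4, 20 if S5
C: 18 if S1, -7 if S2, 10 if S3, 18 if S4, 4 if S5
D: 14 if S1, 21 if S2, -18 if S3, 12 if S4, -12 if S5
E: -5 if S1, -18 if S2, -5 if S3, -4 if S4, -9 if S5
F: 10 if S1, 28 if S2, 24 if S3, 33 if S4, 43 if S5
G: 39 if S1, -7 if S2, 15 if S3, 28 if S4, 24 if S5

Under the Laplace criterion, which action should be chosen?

B

Row averages: A=0.8, B=28.4, C=8.6, D=3.4, E=-8.2, F=27.6, G=19.8
Highest average = 28.4 → B.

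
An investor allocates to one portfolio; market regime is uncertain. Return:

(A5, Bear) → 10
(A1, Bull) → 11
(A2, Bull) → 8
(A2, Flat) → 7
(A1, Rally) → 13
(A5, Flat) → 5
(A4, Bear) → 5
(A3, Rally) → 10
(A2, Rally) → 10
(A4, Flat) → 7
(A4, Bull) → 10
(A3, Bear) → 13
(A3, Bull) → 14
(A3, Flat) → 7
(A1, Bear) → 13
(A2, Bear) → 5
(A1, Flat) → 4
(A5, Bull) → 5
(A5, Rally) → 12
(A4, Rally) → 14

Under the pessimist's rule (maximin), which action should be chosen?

A3

Row minima: A1=4, A2=5, A3=7, A4=5, A5=5
Best worst-case = 7 → A3.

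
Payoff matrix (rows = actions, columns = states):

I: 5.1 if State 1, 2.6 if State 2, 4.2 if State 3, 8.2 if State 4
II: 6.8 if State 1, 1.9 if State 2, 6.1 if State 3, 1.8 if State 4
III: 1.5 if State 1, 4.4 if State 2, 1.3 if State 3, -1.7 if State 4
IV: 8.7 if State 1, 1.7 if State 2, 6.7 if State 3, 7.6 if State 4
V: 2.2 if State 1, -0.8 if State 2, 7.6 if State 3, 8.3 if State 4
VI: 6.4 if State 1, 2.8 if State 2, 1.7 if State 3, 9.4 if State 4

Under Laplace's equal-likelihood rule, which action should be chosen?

Row averages: I=5.025, II=4.15, III=1.375, IV=6.175, V=4.325, VI=5.075
Highest average = 6.175 → IV.

IV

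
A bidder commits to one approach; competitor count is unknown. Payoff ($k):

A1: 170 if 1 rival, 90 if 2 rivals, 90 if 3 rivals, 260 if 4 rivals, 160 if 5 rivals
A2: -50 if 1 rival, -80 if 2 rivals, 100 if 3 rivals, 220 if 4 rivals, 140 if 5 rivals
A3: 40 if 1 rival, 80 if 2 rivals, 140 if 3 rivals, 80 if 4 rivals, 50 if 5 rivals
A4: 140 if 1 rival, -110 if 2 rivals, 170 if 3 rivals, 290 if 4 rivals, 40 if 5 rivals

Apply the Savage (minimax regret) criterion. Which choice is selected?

Column bests: 1 rival=170, 2 rivals=90, 3 rivals=170, 4 rivals=290, 5 rivals=160.
A1 regrets: 0, 0, 80, 30, 0 → max 80
A2 regrets: 220, 170, 70, 70, 20 → max 220
A3 regrets: 130, 10, 30, 210, 110 → max 210
A4 regrets: 30, 200, 0, 0, 120 → max 200
Smallest max regret = 80 → A1.

A1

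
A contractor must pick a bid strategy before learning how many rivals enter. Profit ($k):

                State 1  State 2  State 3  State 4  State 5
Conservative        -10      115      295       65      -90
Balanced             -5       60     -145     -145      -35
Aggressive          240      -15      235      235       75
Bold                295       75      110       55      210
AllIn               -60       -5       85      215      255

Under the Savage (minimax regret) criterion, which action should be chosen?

Aggressive

Column bests: State 1=295, State 2=115, State 3=295, State 4=235, State 5=255.
Conservative regrets: 305, 0, 0, 170, 345 → max 345
Balanced regrets: 300, 55, 440, 380, 290 → max 440
Aggressive regrets: 55, 130, 60, 0, 180 → max 180
Bold regrets: 0, 40, 185, 180, 45 → max 185
AllIn regrets: 355, 120, 210, 20, 0 → max 355
Smallest max regret = 180 → Aggressive.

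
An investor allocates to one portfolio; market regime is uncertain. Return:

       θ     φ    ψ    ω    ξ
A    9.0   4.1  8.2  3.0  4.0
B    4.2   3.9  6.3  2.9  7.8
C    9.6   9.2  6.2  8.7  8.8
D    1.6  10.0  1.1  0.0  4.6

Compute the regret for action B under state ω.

5.8

Best payoff under ω is 8.7.
Regret = 8.7 − 2.9 = 5.8.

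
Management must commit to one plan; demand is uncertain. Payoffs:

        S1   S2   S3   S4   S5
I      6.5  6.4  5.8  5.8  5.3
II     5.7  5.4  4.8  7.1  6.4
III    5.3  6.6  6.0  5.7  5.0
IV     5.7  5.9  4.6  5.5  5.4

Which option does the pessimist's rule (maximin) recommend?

Row minima: I=5.3, II=4.8, III=5.0, IV=4.6
Best worst-case = 5.3 → I.

I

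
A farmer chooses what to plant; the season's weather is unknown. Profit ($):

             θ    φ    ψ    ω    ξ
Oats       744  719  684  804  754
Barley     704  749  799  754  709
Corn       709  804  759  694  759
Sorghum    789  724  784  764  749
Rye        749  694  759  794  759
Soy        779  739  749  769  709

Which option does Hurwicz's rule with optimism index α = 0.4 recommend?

Oats: 0.4·804 + 0.6·684 = 732
Barley: 0.4·799 + 0.6·704 = 742
Corn: 0.4·804 + 0.6·694 = 738
Sorghum: 0.4·789 + 0.6·724 = 750
Rye: 0.4·794 + 0.6·694 = 734
Soy: 0.4·779 + 0.6·709 = 737
Highest Hurwicz score = 750 → Sorghum.

Sorghum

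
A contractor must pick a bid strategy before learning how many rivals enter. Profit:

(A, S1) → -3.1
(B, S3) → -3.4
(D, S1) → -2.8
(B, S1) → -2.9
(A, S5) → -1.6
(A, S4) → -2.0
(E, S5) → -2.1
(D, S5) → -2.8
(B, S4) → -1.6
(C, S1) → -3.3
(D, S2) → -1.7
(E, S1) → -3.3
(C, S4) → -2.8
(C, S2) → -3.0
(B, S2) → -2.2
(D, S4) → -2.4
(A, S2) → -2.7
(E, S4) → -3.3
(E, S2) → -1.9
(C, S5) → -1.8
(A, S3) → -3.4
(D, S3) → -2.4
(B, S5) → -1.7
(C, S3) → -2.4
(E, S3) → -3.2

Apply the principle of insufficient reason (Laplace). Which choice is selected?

B

Row averages: A=-2.56, B=-2.36, C=-2.66, D=-2.42, E=-2.76
Highest average = -2.36 → B.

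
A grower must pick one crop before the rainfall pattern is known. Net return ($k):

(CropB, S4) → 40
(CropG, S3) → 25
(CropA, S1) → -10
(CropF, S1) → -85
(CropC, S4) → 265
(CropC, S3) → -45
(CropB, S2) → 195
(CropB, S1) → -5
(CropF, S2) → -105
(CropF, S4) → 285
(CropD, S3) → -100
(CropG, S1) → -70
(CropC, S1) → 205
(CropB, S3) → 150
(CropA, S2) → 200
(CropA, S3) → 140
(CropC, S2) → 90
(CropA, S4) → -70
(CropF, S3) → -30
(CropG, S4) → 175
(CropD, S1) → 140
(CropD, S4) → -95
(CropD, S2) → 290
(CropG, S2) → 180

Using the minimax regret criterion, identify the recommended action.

Column bests: S1=205, S2=290, S3=150, S4=285.
CropF regrets: 290, 395, 180, 0 → max 395
CropA regrets: 215, 90, 10, 355 → max 355
CropC regrets: 0, 200, 195, 20 → max 200
CropD regrets: 65, 0, 250, 380 → max 380
CropB regrets: 210, 95, 0, 245 → max 245
CropG regrets: 275, 110, 125, 110 → max 275
Smallest max regret = 200 → CropC.

CropC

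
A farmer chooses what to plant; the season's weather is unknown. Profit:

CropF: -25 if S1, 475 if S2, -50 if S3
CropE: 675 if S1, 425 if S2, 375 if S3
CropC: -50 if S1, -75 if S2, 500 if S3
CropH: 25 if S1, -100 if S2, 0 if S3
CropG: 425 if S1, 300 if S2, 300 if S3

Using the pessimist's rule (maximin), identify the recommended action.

CropE

Row minima: CropF=-50, CropE=375, CropC=-75, CropH=-100, CropG=300
Best worst-case = 375 → CropE.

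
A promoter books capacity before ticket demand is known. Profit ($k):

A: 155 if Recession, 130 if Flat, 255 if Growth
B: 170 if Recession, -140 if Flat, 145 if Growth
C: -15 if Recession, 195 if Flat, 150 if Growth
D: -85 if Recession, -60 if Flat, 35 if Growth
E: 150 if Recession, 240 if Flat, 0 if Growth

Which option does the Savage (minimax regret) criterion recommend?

A

Column bests: Recession=170, Flat=240, Growth=255.
A regrets: 15, 110, 0 → max 110
B regrets: 0, 380, 110 → max 380
C regrets: 185, 45, 105 → max 185
D regrets: 255, 300, 220 → max 300
E regrets: 20, 0, 255 → max 255
Smallest max regret = 110 → A.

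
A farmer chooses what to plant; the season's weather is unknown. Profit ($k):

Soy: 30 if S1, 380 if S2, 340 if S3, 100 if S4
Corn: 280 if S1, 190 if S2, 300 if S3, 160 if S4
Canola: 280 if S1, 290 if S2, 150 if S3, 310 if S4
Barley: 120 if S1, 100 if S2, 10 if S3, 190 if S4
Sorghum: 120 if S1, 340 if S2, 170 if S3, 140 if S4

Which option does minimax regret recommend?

Sorghum

Column bests: S1=280, S2=380, S3=340, S4=310.
Soy regrets: 250, 0, 0, 210 → max 250
Corn regrets: 0, 190, 40, 150 → max 190
Canola regrets: 0, 90, 190, 0 → max 190
Barley regrets: 160, 280, 330, 120 → max 330
Sorghum regrets: 160, 40, 170, 170 → max 170
Smallest max regret = 170 → Sorghum.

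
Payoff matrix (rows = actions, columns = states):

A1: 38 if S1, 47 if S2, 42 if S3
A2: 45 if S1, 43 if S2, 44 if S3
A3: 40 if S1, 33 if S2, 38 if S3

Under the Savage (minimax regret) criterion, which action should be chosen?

Column bests: S1=45, S2=47, S3=44.
A1 regrets: 7, 0, 2 → max 7
A2 regrets: 0, 4, 0 → max 4
A3 regrets: 5, 14, 6 → max 14
Smallest max regret = 4 → A2.

A2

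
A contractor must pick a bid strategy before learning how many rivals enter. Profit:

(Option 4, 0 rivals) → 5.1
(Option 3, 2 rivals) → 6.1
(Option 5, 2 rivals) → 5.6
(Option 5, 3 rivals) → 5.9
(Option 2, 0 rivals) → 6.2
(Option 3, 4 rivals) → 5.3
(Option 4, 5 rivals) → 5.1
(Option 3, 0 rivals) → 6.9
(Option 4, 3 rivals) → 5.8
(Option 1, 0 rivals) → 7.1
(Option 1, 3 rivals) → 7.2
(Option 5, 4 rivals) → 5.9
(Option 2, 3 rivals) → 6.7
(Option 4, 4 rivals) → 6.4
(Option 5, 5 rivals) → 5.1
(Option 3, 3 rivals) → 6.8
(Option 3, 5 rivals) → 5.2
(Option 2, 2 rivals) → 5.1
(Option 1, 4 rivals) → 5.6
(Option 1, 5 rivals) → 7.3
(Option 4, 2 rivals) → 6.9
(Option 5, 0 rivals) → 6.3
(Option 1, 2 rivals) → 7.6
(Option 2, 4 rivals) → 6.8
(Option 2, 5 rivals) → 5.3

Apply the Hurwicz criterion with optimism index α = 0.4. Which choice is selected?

Option 1: 0.4·7.6 + 0.6·5.6 = 6.4
Option 2: 0.4·6.8 + 0.6·5.1 = 5.78
Option 3: 0.4·6.9 + 0.6·5.2 = 5.88
Option 4: 0.4·6.9 + 0.6·5.1 = 5.82
Option 5: 0.4·6.3 + 0.6·5.1 = 5.58
Highest Hurwicz score = 6.4 → Option 1.

Option 1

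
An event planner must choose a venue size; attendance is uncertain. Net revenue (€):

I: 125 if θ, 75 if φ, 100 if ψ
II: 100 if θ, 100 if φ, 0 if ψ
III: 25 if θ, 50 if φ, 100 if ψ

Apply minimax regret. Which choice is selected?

I

Column bests: θ=125, φ=100, ψ=100.
I regrets: 0, 25, 0 → max 25
II regrets: 25, 0, 100 → max 100
III regrets: 100, 50, 0 → max 100
Smallest max regret = 25 → I.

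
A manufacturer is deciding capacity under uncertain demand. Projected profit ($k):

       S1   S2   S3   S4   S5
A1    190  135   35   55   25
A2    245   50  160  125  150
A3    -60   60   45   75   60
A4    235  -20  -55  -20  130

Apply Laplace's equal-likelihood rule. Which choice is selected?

A2

Row averages: A1=88, A2=146, A3=36, A4=54
Highest average = 146 → A2.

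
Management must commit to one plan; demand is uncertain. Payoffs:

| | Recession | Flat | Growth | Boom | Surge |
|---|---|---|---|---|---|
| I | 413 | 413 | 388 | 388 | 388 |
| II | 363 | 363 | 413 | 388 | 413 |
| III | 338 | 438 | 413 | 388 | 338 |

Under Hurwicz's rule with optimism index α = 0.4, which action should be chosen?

I

I: 0.4·413 + 0.6·388 = 398
II: 0.4·413 + 0.6·363 = 383
III: 0.4·438 + 0.6·338 = 378
Highest Hurwicz score = 398 → I.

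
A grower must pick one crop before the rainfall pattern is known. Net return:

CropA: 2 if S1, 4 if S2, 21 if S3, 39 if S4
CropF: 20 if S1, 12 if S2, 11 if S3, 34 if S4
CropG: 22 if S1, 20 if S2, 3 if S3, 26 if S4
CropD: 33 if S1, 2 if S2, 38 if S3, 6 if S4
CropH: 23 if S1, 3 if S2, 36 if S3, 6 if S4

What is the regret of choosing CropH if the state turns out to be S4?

Best payoff under S4 is 39.
Regret = 39 − 6 = 33.

33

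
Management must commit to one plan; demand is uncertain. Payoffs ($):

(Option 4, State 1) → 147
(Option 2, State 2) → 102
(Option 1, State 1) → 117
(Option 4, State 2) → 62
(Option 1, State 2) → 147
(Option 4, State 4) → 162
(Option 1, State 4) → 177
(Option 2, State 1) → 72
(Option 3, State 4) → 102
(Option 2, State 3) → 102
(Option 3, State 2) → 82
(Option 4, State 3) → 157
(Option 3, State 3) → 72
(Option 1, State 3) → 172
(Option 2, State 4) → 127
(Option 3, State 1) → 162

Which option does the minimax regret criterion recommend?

Column bests: State 1=162, State 2=147, State 3=172, State 4=177.
Option 1 regrets: 45, 0, 0, 0 → max 45
Option 2 regrets: 90, 45, 70, 50 → max 90
Option 3 regrets: 0, 65, 100, 75 → max 100
Option 4 regrets: 15, 85, 15, 15 → max 85
Smallest max regret = 45 → Option 1.

Option 1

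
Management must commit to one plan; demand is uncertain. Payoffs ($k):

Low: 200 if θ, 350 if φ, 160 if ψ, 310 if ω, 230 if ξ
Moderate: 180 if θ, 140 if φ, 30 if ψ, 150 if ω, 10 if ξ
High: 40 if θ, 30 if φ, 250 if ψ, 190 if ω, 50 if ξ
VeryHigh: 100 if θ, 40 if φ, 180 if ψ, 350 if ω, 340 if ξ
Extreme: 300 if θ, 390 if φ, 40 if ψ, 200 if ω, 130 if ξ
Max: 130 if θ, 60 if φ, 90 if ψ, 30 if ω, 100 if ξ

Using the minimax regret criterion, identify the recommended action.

Low

Column bests: θ=300, φ=390, ψ=250, ω=350, ξ=340.
Low regrets: 100, 40, 90, 40, 110 → max 110
Moderate regrets: 120, 250, 220, 200, 330 → max 330
High regrets: 260, 360, 0, 160, 290 → max 360
VeryHigh regrets: 200, 350, 70, 0, 0 → max 350
Extreme regrets: 0, 0, 210, 150, 210 → max 210
Max regrets: 170, 330, 160, 320, 240 → max 330
Smallest max regret = 110 → Low.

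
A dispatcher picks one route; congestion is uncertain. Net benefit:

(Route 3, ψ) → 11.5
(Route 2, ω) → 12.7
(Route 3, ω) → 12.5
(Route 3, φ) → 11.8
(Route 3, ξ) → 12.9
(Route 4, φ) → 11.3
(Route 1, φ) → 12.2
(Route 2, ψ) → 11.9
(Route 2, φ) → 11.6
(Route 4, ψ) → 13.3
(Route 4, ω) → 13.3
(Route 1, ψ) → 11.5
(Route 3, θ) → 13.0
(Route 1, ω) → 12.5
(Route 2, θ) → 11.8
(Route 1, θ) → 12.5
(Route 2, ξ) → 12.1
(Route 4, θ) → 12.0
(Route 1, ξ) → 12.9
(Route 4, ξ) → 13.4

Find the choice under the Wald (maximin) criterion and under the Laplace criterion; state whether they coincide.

maximin → Route 2; laplace → Route 4 (disagree)

Row minima: Route 1=11.5, Route 2=11.6, Route 3=11.5, Route 4=11.3
Best worst-case = 11.6 → Route 2.
Row averages: Route 1=12.32, Route 2=12.02, Route 3=12.34, Route 4=12.66
Highest average = 12.66 → Route 4.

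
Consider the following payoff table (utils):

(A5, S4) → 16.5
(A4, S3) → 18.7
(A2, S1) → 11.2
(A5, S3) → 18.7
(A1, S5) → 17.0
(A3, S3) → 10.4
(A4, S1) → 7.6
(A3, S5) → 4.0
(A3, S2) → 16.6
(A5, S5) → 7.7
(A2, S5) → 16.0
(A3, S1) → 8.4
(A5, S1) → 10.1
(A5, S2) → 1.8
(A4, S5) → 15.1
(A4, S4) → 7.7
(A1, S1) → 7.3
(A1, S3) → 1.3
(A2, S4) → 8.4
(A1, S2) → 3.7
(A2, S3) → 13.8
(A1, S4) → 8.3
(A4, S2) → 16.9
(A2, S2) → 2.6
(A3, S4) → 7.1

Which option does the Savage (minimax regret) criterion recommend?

A4

Column bests: S1=11.2, S2=16.9, S3=18.7, S4=16.5, S5=17.0.
A1 regrets: 3.9, 13.2, 17.4, 8.2, 0.0 → max 17.4
A2 regrets: 0.0, 14.3, 4.9, 8.1, 1.0 → max 14.3
A3 regrets: 2.8, 0.3, 8.3, 9.4, 13.0 → max 13.0
A4 regrets: 3.6, 0.0, 0.0, 8.8, 1.9 → max 8.8
A5 regrets: 1.1, 15.1, 0.0, 0.0, 9.3 → max 15.1
Smallest max regret = 8.8 → A4.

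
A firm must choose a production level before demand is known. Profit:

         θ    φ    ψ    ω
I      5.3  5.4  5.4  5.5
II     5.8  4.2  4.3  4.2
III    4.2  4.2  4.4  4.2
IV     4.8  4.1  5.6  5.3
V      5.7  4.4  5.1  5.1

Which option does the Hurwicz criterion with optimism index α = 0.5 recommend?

I: 0.5·5.5 + 0.5·5.3 = 5.4
II: 0.5·5.8 + 0.5·4.2 = 5
III: 0.5·4.4 + 0.5·4.2 = 4.3
IV: 0.5·5.6 + 0.5·4.1 = 4.85
V: 0.5·5.7 + 0.5·4.4 = 5.05
Highest Hurwicz score = 5.4 → I.

I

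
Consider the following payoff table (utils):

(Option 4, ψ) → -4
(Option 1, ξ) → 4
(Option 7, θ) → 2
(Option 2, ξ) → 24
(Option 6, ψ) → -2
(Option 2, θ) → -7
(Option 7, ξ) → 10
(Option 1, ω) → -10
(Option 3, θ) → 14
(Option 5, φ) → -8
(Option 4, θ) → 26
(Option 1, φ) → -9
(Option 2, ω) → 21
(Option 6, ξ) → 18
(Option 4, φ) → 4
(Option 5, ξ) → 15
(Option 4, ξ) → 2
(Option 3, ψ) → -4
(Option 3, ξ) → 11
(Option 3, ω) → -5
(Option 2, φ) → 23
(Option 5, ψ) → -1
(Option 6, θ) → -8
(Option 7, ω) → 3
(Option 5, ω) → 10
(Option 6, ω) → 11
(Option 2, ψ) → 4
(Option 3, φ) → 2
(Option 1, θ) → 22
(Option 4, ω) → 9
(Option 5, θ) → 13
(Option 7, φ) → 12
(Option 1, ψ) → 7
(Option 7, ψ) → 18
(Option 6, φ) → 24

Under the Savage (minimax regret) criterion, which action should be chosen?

Column bests: θ=26, φ=24, ψ=18, ω=21, ξ=24.
Option 1 regrets: 4, 33, 11, 31, 20 → max 33
Option 2 regrets: 33, 1, 14, 0, 0 → max 33
Option 3 regrets: 12, 22, 22, 26, 13 → max 26
Option 4 regrets: 0, 20, 22, 12, 22 → max 22
Option 5 regrets: 13, 32, 19, 11, 9 → max 32
Option 6 regrets: 34, 0, 20, 10, 6 → max 34
Option 7 regrets: 24, 12, 0, 18, 14 → max 24
Smallest max regret = 22 → Option 4.

Option 4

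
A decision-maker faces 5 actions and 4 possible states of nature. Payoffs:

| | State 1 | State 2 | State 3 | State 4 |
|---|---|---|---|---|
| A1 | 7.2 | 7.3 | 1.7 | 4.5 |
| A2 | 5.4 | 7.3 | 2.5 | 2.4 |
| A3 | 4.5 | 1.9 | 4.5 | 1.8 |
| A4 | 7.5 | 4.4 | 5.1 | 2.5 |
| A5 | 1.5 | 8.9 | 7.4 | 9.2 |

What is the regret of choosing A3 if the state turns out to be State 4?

Best payoff under State 4 is 9.2.
Regret = 9.2 − 1.8 = 7.4.

7.4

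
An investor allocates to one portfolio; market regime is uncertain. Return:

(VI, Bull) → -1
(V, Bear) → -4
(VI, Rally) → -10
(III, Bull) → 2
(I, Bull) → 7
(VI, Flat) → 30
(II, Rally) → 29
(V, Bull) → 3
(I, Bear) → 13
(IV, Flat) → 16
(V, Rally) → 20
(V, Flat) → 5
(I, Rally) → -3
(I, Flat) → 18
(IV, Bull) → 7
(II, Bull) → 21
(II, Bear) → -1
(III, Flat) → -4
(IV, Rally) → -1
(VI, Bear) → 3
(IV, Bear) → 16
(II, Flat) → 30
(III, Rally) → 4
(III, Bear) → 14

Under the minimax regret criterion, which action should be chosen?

Column bests: Bear=16, Flat=30, Bull=21, Rally=29.
I regrets: 3, 12, 14, 32 → max 32
II regrets: 17, 0, 0, 0 → max 17
III regrets: 2, 34, 19, 25 → max 34
IV regrets: 0, 14, 14, 30 → max 30
V regrets: 20, 25, 18, 9 → max 25
VI regrets: 13, 0, 22, 39 → max 39
Smallest max regret = 17 → II.

II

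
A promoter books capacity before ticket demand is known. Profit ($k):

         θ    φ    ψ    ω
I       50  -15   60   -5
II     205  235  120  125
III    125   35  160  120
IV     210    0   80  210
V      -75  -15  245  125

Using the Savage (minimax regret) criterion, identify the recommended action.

Column bests: θ=210, φ=235, ψ=245, ω=210.
I regrets: 160, 250, 185, 215 → max 250
II regrets: 5, 0, 125, 85 → max 125
III regrets: 85, 200, 85, 90 → max 200
IV regrets: 0, 235, 165, 0 → max 235
V regrets: 285, 250, 0, 85 → max 285
Smallest max regret = 125 → II.

II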